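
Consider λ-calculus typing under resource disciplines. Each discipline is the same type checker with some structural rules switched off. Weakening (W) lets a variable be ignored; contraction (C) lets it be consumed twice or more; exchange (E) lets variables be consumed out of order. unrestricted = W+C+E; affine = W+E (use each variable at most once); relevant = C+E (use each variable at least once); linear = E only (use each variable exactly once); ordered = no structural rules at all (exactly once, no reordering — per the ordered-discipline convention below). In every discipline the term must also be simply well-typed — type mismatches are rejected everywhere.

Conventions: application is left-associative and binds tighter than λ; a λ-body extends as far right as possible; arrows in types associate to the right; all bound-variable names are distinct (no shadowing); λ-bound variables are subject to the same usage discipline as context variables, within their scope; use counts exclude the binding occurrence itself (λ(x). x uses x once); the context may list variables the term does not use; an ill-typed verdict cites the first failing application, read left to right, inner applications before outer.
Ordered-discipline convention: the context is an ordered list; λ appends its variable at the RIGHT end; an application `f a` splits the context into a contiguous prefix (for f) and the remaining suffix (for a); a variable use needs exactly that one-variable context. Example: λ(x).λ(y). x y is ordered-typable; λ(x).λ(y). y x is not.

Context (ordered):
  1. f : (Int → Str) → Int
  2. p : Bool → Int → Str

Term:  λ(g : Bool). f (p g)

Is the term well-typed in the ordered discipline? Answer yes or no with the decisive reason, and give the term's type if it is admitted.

yes — one use each (f, p, g); ordered split holds; term : Bool → Int
usage: f: 1, p: 1, g [bound]: 1
left-to-right use order: f, p, g
typing: ✓ — Bool → Int
across the five disciplines: ordered ✓ · linear ✓ · affine ✓ · relevant ✓ · unrestricted ✓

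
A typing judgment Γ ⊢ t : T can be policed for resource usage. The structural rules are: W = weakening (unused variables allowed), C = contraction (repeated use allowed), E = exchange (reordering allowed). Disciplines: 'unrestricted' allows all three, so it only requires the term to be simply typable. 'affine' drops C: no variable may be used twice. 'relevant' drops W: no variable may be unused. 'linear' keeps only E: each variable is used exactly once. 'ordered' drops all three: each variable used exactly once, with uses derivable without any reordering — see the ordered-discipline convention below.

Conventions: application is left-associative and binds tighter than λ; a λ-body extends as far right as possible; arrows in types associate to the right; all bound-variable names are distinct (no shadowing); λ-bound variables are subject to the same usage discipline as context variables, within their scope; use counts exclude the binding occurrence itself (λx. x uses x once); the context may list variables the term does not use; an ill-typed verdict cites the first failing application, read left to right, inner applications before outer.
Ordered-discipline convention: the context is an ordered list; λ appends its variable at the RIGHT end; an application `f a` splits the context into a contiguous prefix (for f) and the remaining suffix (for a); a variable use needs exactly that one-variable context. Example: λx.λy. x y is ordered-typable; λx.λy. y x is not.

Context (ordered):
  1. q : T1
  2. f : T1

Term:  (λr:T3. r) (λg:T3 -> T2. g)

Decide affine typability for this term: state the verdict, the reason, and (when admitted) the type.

no — the type mismatch rejects it
use counts: q ×0, f ×0, r (λ-bound) ×1, g (λ-bound) ×1
uses in reading order: r, g
typing: ill-typed: argument of type (T3 -> T2) -> T3 -> T2 where T3 is required
all disciplines: ordered ✗, linear ✗, affine ✗, relevant ✗, unrestricted ✗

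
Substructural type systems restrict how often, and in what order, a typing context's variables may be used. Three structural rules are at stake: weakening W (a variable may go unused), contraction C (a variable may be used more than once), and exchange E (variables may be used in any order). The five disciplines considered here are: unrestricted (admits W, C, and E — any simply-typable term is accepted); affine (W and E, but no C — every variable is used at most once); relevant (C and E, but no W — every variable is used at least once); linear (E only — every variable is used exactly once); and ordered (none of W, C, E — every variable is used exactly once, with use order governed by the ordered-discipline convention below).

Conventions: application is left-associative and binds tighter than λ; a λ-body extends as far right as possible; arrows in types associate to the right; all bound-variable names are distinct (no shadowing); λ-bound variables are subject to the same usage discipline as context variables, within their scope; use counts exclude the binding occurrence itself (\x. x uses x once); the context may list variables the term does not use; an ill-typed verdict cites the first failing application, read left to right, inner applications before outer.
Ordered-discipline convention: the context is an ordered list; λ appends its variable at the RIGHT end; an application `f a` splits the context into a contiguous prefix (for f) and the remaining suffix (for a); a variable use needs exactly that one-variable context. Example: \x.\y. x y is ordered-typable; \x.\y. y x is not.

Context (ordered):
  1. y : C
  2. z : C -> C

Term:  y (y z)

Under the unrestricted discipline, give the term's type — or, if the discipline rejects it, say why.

not well-typed under unrestricted — not simply typable
usage: y=2; z=1
use order (left to right): y, y, z
typing: ill-typed: non-function type C applied to an argument
across the five disciplines: ordered ✗ · linear ✗ · affine ✗ · relevant ✗ · unrestricted ✗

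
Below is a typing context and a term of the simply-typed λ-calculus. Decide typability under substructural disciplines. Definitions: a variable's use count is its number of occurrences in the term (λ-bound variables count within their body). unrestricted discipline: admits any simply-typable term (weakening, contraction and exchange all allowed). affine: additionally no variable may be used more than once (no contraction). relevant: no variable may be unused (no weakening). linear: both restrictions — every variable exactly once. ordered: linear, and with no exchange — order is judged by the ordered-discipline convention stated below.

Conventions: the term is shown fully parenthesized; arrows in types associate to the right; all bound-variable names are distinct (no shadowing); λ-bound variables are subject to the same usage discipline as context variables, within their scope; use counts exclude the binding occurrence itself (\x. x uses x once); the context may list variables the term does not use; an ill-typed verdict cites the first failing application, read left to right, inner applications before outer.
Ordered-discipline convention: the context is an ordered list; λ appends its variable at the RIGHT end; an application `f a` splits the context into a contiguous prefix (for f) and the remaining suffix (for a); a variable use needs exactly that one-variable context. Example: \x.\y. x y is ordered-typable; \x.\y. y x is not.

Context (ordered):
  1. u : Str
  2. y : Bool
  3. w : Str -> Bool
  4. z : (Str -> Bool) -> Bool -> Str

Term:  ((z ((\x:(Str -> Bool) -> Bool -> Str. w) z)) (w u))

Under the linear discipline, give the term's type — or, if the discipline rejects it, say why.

not well-typed under linear — needs contraction — w ×2, z ×2; needs weakening: y, x unused
counts: u: 1×, y: 0×, w: 2×, z: 2×, x [bound]: 0×
use order (left to right): z, w, z, w, u
typing: well-typed at Str
summary: ordered ✗ · linear ✗ · affine ✗ · relevant ✗ · unrestricted ✓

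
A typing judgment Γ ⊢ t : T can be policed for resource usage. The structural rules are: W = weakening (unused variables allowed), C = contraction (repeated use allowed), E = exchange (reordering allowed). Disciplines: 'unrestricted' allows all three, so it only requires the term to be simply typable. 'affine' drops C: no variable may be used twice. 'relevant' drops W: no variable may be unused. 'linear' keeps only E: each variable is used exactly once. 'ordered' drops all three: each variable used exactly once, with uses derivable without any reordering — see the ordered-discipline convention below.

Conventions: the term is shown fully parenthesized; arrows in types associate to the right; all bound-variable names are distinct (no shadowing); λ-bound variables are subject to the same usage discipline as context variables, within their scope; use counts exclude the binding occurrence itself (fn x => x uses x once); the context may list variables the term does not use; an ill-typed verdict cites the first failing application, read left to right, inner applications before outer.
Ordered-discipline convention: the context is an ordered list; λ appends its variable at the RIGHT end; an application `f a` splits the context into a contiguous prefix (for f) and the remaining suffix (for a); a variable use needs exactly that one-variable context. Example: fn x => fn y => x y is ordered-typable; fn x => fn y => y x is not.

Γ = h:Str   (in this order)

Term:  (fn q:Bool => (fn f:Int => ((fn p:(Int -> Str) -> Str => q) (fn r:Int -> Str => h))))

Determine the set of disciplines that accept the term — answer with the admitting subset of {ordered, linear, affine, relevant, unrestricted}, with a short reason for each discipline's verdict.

admitting disciplines: affine, unrestricted
variable uses: h=1; q (λ-bound)=1; f (λ-bound)=0; p (λ-bound)=0; r (λ-bound)=0
use order (left to right): q, h
typing: well-typed — term : Bool -> Int -> Bool
ordered: ✗ — f, p, r left unused
linear: ✗ — f, p, r left unused
affine: ✓ — none of h, q, f, p, r used more than once
relevant: ✗ — f, p, r left unused
unrestricted: ✓ — type-checks (Bool -> Int -> Bool) and nothing is barred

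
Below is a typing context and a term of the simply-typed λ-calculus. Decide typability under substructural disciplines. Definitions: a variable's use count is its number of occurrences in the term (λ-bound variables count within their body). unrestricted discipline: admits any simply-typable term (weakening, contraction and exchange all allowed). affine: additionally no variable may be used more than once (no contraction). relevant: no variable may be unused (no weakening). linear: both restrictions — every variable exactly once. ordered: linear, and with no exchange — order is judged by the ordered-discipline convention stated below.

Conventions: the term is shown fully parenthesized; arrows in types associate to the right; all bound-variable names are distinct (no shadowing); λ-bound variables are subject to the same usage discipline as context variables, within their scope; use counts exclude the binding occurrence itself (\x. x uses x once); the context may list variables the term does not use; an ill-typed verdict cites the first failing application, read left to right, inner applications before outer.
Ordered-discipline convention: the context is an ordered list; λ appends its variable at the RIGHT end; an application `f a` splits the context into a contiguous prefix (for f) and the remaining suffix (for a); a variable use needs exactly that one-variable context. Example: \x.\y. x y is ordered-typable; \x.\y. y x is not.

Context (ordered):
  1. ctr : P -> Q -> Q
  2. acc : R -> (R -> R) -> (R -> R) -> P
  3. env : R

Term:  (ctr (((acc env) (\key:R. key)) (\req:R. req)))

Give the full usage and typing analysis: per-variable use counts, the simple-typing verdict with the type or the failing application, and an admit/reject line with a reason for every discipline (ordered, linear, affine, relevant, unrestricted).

variable uses: ctr ×1, acc ×1, env ×1, key (bound) ×1, req (bound) ×1
use order (left to right): ctr, acc, env, key, req
typing: the term checks, with type Q -> Q
ordered: ✓, ctr, acc, env, key, req once each; derivable with no W/C/E
linear: ✓, each of ctr, acc, env, key, req used exactly once
affine: ✓, no duplicate uses among ctr, acc, env, key, req
relevant: ✓, ctr, acc, env, key, req: all used, weakening unneeded
unrestricted: ✓, typability at Q -> Q is all that's needed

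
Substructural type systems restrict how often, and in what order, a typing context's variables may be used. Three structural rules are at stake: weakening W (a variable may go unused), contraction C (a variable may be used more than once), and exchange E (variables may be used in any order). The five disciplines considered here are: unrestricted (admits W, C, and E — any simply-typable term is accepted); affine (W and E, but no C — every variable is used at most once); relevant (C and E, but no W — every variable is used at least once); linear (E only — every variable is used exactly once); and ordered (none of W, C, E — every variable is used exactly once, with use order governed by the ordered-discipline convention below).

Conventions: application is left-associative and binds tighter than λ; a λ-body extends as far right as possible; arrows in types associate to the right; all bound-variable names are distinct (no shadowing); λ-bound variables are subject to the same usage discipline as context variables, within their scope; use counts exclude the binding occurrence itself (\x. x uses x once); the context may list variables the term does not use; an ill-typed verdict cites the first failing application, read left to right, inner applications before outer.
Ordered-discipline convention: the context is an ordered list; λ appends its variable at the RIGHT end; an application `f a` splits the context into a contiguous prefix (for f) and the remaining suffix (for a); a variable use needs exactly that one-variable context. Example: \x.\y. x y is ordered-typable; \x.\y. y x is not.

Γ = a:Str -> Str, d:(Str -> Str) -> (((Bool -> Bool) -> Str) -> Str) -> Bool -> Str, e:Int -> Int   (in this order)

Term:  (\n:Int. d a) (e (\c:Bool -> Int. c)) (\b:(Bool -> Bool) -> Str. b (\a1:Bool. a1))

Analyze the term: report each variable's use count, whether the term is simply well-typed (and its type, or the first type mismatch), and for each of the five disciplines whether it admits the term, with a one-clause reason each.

usage: a: 1×; d: 1×; e: 1×; n (λ-bound): 0×; c (λ-bound): 1×; b (λ-bound): 1×; a1 (λ-bound): 1×
order of uses: d, a, e, c, b, a1
typing: ill-typed: an argument (Bool -> Int) -> Bool -> Int mismatches the expected Int
ordered: ✗ — the type mismatch rejects it
linear: ✗ — not simply typable
affine: ✗ — fails simple typing
relevant: ✗ — a type mismatch blocks all five
unrestricted: ✗ — the type mismatch rejects it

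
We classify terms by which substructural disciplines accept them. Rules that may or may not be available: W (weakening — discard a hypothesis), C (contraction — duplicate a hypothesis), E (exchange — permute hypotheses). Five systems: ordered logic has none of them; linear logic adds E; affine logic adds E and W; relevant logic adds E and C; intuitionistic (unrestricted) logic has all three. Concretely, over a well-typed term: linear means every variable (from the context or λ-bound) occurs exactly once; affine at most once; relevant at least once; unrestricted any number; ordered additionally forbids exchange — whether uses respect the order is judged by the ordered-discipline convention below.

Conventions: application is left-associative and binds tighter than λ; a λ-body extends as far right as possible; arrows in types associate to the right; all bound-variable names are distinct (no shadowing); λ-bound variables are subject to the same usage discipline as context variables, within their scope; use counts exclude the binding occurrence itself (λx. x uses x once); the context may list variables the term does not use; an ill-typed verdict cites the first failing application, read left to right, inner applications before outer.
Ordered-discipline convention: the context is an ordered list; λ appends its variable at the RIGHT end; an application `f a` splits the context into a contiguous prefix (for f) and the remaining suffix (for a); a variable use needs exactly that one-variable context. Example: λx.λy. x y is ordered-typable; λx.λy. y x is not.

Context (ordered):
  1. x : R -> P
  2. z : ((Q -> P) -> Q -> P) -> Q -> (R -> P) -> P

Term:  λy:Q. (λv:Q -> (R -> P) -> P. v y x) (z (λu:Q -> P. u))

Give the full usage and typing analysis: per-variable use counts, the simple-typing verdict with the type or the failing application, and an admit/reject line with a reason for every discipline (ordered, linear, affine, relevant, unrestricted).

variable uses: x: 1×, z: 1×, y (λ-bound): 1×, v (λ-bound): 1×, u (λ-bound): 1×
order of uses: v, y, x, z, u
typing: well-typed at Q -> P
ordered: ✗ — no contiguous prefix/suffix split fits v, y, x, z, u
linear: ✓ — exactly-once usage across x, z, y, v, u
affine: ✓ — at most one use each (x, z, y, v, u)
relevant: ✓ — x, z, y, v, u: all used, weakening unneeded
unrestricted: ✓ — typability at Q -> P is all that's needed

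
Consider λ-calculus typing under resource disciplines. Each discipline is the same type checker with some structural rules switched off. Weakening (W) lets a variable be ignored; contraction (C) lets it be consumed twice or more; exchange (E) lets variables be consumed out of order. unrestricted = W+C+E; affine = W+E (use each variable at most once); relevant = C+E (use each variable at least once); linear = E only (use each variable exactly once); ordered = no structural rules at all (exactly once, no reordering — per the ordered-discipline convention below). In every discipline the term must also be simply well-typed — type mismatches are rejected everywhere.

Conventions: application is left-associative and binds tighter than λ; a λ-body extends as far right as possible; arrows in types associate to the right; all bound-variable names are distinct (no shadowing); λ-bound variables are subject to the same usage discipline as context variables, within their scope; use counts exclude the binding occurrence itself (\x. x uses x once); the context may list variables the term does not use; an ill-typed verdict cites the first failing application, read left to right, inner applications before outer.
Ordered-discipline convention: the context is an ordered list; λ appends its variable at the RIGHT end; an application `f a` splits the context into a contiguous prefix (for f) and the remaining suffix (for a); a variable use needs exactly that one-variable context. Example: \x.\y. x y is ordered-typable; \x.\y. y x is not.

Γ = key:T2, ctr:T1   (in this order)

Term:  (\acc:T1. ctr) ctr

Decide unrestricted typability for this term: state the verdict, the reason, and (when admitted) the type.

yes — well-typed at T1; no restrictions here; term : T1
variable uses: key=0, ctr=2, acc (bound)=0
left-to-right use order: ctr, ctr
typing: ✓ — T1
all disciplines: ordered ✗; linear ✗; affine ✗; relevant ✗; unrestricted ✓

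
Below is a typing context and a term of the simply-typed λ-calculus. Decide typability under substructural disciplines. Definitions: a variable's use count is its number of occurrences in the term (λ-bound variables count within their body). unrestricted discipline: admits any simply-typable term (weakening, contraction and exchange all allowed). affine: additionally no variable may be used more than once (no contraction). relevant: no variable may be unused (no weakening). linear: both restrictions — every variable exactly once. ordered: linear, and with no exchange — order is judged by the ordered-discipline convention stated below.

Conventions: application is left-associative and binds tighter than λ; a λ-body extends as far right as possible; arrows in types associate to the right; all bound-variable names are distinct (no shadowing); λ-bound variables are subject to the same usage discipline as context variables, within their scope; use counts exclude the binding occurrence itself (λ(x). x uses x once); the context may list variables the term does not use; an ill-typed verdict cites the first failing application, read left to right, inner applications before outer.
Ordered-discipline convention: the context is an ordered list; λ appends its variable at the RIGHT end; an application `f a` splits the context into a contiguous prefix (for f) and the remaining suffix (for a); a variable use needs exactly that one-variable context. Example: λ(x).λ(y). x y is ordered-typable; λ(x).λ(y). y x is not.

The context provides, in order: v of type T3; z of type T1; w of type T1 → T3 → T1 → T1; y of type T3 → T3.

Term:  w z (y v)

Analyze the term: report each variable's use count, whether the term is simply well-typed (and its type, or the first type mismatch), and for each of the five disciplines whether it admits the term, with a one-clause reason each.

usage: v: 1×, z: 1×, w: 1×, y: 1×
order of uses: w, z, y, v
typing: well-typed at T1 → T1
ordered ✗ (no contiguous prefix/suffix split fits w, z, y, v)
linear ✓ (single use per variable (v, z, w, y))
affine ✓ (v, z, w, y: no repeats, contraction unneeded)
relevant ✓ (at least one use each (v, z, w, y))
unrestricted ✓ (simply typable at T1 → T1; W, C, E all held)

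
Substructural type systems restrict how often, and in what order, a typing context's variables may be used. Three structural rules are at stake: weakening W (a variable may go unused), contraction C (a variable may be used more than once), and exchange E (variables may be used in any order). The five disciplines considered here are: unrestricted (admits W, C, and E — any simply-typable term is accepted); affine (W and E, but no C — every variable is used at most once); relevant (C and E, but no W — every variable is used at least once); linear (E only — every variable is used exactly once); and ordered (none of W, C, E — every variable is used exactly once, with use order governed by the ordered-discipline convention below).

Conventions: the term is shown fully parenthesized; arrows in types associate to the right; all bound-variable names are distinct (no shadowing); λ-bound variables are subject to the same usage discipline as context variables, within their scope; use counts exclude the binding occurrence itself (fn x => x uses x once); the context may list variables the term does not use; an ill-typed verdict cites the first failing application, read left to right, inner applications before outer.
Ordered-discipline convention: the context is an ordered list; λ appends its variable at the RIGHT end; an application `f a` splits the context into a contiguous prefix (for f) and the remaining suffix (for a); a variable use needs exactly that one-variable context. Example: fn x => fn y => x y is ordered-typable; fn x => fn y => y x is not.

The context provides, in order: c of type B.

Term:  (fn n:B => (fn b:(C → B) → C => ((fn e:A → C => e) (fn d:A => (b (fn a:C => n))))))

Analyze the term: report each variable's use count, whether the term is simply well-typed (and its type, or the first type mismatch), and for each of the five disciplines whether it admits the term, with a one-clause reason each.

usage: c: 0; n (bound): 1; b (bound): 1; e (bound): 1; d (bound): 0; a (bound): 0
order of uses: e, b, n
typing: ✓ — B → ((C → B) → C) → A → C
ordered ✗ (needs weakening: c, d, a unused)
linear ✗ (needs weakening: c, d, a unused)
affine ✓ (none of c, n, b, e, d, a used more than once)
relevant ✗ (needs weakening: c, d, a unused)
unrestricted ✓ (simply typable at B → ((C → B) → C) → A → C; W, C, E all held)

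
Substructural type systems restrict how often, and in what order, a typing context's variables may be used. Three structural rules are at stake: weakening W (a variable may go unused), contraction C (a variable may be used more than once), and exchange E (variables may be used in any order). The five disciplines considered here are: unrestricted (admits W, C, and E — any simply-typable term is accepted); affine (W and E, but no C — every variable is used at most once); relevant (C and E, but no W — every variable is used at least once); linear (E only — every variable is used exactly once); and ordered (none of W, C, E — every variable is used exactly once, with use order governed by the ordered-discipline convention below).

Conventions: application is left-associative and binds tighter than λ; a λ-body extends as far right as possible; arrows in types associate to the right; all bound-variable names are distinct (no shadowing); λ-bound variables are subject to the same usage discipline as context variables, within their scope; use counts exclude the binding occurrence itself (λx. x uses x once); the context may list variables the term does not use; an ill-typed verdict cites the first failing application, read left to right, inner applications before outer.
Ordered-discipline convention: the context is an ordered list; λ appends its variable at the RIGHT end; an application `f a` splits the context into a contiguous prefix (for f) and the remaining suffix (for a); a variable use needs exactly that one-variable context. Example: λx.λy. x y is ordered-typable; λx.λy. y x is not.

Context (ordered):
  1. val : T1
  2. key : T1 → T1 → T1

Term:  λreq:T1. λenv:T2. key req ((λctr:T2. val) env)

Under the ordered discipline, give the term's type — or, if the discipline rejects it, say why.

not well-typed under ordered — needs weakening: ctr unused
variable uses: val: 1×, key: 1×, req (bound): 1×, env (bound): 1×, ctr (bound): 0×
order of uses: key, req, val, env
typing: well-typed — term : T1 → T2 → T1
per-discipline verdicts: ordered ✗; linear ✗; affine ✓; relevant ✗; unrestricted ✓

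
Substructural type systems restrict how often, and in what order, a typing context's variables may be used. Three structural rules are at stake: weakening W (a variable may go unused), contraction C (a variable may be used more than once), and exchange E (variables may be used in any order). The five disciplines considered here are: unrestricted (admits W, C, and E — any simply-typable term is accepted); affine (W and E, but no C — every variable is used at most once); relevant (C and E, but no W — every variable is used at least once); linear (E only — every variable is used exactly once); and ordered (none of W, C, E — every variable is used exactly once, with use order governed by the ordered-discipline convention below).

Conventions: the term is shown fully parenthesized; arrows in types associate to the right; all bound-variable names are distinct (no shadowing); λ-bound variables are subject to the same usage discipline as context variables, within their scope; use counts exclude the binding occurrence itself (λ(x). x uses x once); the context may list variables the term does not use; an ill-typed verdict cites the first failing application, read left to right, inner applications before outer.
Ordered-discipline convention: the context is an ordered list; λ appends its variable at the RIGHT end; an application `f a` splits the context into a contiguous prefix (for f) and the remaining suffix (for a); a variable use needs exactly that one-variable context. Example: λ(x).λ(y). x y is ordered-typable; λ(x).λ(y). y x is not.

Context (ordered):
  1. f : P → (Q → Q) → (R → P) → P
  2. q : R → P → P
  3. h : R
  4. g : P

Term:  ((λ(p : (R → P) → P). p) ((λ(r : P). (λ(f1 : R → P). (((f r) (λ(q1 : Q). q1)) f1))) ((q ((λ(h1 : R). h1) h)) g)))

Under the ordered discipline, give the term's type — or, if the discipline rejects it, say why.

term : (R → P) → P
use counts: f: 1, q: 1, h: 1, g: 1, p (bound): 1, r (bound): 1, f1 (bound): 1, q1 (bound): 1, h1 (bound): 1
uses in reading order: p, f, r, q1, f1, q, h1, h, g
typing: the term checks, with type (R → P) → P
summary: ordered ✓ · linear ✓ · affine ✓ · relevant ✓ · unrestricted ✓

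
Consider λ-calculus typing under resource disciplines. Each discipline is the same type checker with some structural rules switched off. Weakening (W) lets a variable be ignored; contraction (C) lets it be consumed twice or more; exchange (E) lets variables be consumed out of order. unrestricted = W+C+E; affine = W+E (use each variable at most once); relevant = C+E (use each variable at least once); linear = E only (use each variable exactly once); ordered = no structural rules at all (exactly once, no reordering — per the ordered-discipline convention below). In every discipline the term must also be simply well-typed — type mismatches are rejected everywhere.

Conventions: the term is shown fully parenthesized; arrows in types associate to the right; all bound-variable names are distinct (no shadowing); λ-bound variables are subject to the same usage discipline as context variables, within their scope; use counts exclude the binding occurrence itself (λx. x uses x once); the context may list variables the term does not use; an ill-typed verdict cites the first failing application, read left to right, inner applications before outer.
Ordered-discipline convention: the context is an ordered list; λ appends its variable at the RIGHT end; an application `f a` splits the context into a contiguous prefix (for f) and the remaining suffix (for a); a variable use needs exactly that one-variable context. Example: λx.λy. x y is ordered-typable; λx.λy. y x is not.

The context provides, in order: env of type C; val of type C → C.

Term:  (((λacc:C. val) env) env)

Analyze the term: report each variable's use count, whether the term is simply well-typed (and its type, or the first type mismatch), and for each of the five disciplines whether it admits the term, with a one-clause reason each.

counts: env=2; val=1; acc [bound]=0
left-to-right use order: val, env, env
typing: well-typed — term : C
ordered: ✗ — uses contraction: env ×2; unused: acc — weakening required
linear: ✗ — uses contraction: env ×2; unused: acc — weakening required
affine: ✗ — uses contraction: env ×2
relevant: ✗ — unused: acc — weakening required
unrestricted: ✓ — well-typed at C; no restrictions here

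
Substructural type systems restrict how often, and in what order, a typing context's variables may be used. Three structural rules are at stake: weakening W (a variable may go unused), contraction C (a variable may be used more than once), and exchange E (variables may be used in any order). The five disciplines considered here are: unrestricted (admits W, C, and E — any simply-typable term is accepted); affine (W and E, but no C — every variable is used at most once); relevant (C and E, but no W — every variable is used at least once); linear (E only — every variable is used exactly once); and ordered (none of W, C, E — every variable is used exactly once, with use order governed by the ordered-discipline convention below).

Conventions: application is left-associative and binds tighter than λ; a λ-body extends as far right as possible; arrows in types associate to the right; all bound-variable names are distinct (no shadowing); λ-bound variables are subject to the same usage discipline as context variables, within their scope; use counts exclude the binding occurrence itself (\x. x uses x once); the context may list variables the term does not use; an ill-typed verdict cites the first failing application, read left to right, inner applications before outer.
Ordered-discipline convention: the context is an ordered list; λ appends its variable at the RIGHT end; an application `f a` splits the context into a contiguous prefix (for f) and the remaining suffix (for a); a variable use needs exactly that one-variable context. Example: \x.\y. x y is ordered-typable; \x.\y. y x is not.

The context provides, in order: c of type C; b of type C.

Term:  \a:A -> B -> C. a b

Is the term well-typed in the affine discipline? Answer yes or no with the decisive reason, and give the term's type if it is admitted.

no — fails simple typing
use counts: c: 0×, b: 1×, a (bound): 1×
order of uses: a, b
typing: ill-typed: an argument C mismatches the expected A
per-discipline verdicts: ordered ✗, linear ✗, affine ✗, relevant ✗, unrestricted ✗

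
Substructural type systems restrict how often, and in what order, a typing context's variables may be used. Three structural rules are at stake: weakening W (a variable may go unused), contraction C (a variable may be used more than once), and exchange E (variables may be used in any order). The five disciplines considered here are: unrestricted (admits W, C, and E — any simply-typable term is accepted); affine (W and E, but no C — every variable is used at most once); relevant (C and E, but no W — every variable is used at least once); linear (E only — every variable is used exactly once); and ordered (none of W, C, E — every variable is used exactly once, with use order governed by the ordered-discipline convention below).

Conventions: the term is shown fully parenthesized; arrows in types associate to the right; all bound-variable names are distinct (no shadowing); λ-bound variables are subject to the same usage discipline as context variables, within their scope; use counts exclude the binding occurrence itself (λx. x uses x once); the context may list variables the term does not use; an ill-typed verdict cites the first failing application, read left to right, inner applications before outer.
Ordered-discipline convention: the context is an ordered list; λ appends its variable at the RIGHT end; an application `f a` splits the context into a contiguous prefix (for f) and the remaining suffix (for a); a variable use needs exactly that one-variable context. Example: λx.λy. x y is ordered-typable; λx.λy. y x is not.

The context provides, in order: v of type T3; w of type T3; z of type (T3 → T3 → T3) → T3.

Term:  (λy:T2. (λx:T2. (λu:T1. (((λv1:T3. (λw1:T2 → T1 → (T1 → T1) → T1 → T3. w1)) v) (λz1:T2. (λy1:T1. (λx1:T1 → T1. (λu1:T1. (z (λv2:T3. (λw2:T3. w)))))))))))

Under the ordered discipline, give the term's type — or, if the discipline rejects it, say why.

not well-typed under ordered — unused: y, x, u, v1, z1, y1, x1, u1, v2, w2 — weakening required
use counts: v: 1×, w: 1×, z: 1×, y [bound]: 0×, x [bound]: 0×, u [bound]: 0×, v1 [bound]: 0×, w1 [bound]: 1×, z1 [bound]: 0×, y1 [bound]: 0×, x1 [bound]: 0×, u1 [bound]: 0×, v2 [bound]: 0×, w2 [bound]: 0×
order of uses: w1, v, z, w
typing: well-typed at T2 → T2 → T1 → T2 → T1 → (T1 → T1) → T1 → T3
summary: ordered ✗ · linear ✗ · affine ✓ · relevant ✗ · unrestricted ✓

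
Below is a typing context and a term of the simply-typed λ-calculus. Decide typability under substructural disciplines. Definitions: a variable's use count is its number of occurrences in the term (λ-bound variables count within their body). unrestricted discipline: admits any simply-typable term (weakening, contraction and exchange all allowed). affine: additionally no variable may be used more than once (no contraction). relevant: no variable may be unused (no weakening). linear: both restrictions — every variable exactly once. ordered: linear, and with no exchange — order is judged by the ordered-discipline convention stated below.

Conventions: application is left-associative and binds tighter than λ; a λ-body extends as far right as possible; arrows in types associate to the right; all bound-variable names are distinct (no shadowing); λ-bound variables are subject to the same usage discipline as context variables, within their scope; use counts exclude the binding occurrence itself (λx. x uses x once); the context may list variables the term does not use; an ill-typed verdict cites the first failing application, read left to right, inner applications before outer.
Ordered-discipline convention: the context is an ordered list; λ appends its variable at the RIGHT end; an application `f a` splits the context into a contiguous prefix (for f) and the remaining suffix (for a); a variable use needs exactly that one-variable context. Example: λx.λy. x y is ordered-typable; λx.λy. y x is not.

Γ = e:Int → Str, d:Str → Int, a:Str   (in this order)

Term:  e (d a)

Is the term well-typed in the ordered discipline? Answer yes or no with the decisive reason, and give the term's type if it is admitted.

yes — e, d, a once each; derivable with no W/C/E; term : Str
variable uses: e=1; d=1; a=1
left-to-right use order: e, d, a
typing: the term checks, with type Str
across the five disciplines: ordered ✓ · linear ✓ · affine ✓ · relevant ✓ · unrestricted ✓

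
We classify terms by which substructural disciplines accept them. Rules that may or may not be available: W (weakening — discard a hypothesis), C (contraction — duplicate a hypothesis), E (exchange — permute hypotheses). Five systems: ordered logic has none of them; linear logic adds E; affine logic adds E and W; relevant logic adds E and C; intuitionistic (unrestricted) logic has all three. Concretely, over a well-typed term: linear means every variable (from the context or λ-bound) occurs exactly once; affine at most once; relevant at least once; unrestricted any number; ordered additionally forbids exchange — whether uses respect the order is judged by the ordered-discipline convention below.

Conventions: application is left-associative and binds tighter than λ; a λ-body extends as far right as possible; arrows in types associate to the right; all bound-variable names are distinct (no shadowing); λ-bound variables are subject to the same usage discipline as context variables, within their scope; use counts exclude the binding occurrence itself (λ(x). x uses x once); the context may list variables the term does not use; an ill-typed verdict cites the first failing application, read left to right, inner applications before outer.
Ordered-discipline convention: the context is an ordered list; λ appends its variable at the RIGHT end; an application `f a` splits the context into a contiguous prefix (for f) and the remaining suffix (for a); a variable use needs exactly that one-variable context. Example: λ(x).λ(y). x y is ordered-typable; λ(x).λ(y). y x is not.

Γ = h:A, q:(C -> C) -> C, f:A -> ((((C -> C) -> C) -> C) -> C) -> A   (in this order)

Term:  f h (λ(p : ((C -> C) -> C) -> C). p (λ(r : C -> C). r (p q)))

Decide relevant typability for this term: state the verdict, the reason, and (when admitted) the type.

yes — every one of h, q, f, p, r appears; term : A
use counts: h: 1; q: 1; f: 1; p [bound]: 2; r [bound]: 1
uses in reading order: f, h, p, r, p, q
typing: the term checks, with type A
summary: ordered ✗, linear ✗, affine ✗, relevant ✓, unrestricted ✓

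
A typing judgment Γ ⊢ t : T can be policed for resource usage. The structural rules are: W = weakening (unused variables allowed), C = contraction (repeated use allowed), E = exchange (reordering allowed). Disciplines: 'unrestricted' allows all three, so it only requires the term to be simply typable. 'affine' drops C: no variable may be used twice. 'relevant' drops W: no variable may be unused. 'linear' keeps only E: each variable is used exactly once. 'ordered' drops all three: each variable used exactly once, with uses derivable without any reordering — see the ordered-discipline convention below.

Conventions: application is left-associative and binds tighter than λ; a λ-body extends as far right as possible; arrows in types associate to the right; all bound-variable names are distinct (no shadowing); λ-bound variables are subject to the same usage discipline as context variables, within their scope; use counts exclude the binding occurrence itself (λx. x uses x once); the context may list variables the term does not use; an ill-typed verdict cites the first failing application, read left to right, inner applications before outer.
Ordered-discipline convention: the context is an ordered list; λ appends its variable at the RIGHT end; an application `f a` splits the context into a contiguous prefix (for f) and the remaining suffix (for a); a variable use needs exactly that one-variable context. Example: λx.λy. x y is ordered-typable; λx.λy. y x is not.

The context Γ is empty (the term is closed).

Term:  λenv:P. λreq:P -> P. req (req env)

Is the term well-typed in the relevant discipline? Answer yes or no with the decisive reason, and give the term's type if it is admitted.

yes — none of env, req goes unused; term : P -> (P -> P) -> P
variable uses: env (λ-bound): 1, req (λ-bound): 2
use order (left to right): req, req, env
typing: well-typed — term : P -> (P -> P) -> P
summary: ordered ✗ | linear ✗ | affine ✗ | relevant ✓ | unrestricted ✓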